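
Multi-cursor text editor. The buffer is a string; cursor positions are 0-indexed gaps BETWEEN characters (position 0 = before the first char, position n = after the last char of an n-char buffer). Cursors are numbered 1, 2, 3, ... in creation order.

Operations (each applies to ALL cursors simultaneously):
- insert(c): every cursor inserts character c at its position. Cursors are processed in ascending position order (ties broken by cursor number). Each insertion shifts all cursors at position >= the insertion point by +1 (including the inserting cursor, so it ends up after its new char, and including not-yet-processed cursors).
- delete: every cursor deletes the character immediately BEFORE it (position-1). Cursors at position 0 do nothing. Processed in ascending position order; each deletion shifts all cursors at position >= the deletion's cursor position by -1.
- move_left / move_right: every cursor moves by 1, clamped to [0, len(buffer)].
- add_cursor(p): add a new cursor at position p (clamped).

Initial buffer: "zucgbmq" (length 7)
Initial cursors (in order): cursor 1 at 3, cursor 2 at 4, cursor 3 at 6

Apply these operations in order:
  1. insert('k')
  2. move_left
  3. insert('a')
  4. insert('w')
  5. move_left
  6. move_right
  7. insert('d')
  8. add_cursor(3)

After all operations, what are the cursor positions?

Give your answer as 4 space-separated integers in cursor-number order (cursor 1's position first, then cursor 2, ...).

After op 1 (insert('k')): buffer="zuckgkbmkq" (len 10), cursors c1@4 c2@6 c3@9, authorship ...1.2..3.
After op 2 (move_left): buffer="zuckgkbmkq" (len 10), cursors c1@3 c2@5 c3@8, authorship ...1.2..3.
After op 3 (insert('a')): buffer="zucakgakbmakq" (len 13), cursors c1@4 c2@7 c3@11, authorship ...11.22..33.
After op 4 (insert('w')): buffer="zucawkgawkbmawkq" (len 16), cursors c1@5 c2@9 c3@14, authorship ...111.222..333.
After op 5 (move_left): buffer="zucawkgawkbmawkq" (len 16), cursors c1@4 c2@8 c3@13, authorship ...111.222..333.
After op 6 (move_right): buffer="zucawkgawkbmawkq" (len 16), cursors c1@5 c2@9 c3@14, authorship ...111.222..333.
After op 7 (insert('d')): buffer="zucawdkgawdkbmawdkq" (len 19), cursors c1@6 c2@11 c3@17, authorship ...1111.2222..3333.
After op 8 (add_cursor(3)): buffer="zucawdkgawdkbmawdkq" (len 19), cursors c4@3 c1@6 c2@11 c3@17, authorship ...1111.2222..3333.

Answer: 6 11 17 3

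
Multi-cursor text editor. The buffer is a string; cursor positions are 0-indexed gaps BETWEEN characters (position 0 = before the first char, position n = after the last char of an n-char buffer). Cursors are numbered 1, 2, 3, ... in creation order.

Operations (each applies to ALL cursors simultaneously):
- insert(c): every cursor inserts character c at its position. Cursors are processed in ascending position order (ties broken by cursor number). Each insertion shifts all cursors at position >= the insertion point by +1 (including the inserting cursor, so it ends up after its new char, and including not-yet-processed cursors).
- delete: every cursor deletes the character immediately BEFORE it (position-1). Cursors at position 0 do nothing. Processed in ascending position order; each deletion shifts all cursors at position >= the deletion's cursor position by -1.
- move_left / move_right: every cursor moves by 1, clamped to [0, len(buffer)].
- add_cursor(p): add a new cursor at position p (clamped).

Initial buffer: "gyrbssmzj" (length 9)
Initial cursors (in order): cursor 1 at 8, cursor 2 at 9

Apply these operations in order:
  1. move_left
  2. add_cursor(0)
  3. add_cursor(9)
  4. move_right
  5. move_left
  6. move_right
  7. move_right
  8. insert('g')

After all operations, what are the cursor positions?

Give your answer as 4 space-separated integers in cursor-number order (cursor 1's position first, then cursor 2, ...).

Answer: 13 13 3 13

Derivation:
After op 1 (move_left): buffer="gyrbssmzj" (len 9), cursors c1@7 c2@8, authorship .........
After op 2 (add_cursor(0)): buffer="gyrbssmzj" (len 9), cursors c3@0 c1@7 c2@8, authorship .........
After op 3 (add_cursor(9)): buffer="gyrbssmzj" (len 9), cursors c3@0 c1@7 c2@8 c4@9, authorship .........
After op 4 (move_right): buffer="gyrbssmzj" (len 9), cursors c3@1 c1@8 c2@9 c4@9, authorship .........
After op 5 (move_left): buffer="gyrbssmzj" (len 9), cursors c3@0 c1@7 c2@8 c4@8, authorship .........
After op 6 (move_right): buffer="gyrbssmzj" (len 9), cursors c3@1 c1@8 c2@9 c4@9, authorship .........
After op 7 (move_right): buffer="gyrbssmzj" (len 9), cursors c3@2 c1@9 c2@9 c4@9, authorship .........
After op 8 (insert('g')): buffer="gygrbssmzjggg" (len 13), cursors c3@3 c1@13 c2@13 c4@13, authorship ..3.......124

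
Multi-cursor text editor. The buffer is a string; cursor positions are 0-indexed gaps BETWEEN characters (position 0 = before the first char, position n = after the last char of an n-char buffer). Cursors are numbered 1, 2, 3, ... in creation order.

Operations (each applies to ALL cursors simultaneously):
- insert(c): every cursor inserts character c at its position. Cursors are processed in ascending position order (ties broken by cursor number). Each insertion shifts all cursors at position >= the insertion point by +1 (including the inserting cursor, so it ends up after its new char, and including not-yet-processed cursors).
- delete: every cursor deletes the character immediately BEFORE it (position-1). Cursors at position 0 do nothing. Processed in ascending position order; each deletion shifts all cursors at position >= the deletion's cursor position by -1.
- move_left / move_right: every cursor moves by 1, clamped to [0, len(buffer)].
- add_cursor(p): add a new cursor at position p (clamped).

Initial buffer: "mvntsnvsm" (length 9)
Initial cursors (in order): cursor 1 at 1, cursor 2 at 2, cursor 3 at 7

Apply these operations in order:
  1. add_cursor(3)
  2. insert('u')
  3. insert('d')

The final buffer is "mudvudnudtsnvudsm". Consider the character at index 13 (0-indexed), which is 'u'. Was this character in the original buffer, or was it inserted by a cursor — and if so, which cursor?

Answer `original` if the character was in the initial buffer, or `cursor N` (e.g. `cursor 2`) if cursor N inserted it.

After op 1 (add_cursor(3)): buffer="mvntsnvsm" (len 9), cursors c1@1 c2@2 c4@3 c3@7, authorship .........
After op 2 (insert('u')): buffer="muvunutsnvusm" (len 13), cursors c1@2 c2@4 c4@6 c3@11, authorship .1.2.4....3..
After op 3 (insert('d')): buffer="mudvudnudtsnvudsm" (len 17), cursors c1@3 c2@6 c4@9 c3@15, authorship .11.22.44....33..
Authorship (.=original, N=cursor N): . 1 1 . 2 2 . 4 4 . . . . 3 3 . .
Index 13: author = 3

Answer: cursor 3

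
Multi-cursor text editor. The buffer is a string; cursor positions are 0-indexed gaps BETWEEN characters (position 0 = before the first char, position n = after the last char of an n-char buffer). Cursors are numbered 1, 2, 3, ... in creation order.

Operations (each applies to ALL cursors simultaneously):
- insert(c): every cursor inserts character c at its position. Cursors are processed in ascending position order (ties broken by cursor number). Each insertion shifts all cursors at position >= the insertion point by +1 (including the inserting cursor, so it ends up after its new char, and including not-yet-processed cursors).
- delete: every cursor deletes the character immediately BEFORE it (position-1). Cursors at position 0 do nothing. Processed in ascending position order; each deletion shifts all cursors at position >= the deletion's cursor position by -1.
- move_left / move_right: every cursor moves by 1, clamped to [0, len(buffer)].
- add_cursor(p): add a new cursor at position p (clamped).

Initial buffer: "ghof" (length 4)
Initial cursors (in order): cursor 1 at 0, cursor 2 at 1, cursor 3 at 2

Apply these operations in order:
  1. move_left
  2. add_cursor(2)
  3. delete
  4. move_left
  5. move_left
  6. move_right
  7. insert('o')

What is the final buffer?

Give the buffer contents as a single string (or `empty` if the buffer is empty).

After op 1 (move_left): buffer="ghof" (len 4), cursors c1@0 c2@0 c3@1, authorship ....
After op 2 (add_cursor(2)): buffer="ghof" (len 4), cursors c1@0 c2@0 c3@1 c4@2, authorship ....
After op 3 (delete): buffer="of" (len 2), cursors c1@0 c2@0 c3@0 c4@0, authorship ..
After op 4 (move_left): buffer="of" (len 2), cursors c1@0 c2@0 c3@0 c4@0, authorship ..
After op 5 (move_left): buffer="of" (len 2), cursors c1@0 c2@0 c3@0 c4@0, authorship ..
After op 6 (move_right): buffer="of" (len 2), cursors c1@1 c2@1 c3@1 c4@1, authorship ..
After op 7 (insert('o')): buffer="ooooof" (len 6), cursors c1@5 c2@5 c3@5 c4@5, authorship .1234.

Answer: ooooof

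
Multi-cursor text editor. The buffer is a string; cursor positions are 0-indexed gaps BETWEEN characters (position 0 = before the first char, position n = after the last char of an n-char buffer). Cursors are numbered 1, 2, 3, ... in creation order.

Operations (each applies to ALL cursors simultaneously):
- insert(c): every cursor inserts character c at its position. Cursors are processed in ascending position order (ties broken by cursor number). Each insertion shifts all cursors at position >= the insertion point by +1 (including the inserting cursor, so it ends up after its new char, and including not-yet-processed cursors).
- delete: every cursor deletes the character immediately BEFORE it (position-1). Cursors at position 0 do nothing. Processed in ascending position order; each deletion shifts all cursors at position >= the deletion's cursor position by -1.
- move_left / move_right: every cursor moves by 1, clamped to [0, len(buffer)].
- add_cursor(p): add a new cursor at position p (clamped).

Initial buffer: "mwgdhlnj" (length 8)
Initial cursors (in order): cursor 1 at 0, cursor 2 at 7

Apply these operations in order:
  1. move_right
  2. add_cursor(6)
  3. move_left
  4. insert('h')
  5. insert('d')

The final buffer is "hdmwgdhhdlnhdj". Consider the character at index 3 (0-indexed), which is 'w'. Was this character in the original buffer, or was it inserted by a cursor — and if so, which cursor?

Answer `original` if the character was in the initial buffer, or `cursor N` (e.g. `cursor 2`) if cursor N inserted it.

After op 1 (move_right): buffer="mwgdhlnj" (len 8), cursors c1@1 c2@8, authorship ........
After op 2 (add_cursor(6)): buffer="mwgdhlnj" (len 8), cursors c1@1 c3@6 c2@8, authorship ........
After op 3 (move_left): buffer="mwgdhlnj" (len 8), cursors c1@0 c3@5 c2@7, authorship ........
After op 4 (insert('h')): buffer="hmwgdhhlnhj" (len 11), cursors c1@1 c3@7 c2@10, authorship 1.....3..2.
After op 5 (insert('d')): buffer="hdmwgdhhdlnhdj" (len 14), cursors c1@2 c3@9 c2@13, authorship 11.....33..22.
Authorship (.=original, N=cursor N): 1 1 . . . . . 3 3 . . 2 2 .
Index 3: author = original

Answer: original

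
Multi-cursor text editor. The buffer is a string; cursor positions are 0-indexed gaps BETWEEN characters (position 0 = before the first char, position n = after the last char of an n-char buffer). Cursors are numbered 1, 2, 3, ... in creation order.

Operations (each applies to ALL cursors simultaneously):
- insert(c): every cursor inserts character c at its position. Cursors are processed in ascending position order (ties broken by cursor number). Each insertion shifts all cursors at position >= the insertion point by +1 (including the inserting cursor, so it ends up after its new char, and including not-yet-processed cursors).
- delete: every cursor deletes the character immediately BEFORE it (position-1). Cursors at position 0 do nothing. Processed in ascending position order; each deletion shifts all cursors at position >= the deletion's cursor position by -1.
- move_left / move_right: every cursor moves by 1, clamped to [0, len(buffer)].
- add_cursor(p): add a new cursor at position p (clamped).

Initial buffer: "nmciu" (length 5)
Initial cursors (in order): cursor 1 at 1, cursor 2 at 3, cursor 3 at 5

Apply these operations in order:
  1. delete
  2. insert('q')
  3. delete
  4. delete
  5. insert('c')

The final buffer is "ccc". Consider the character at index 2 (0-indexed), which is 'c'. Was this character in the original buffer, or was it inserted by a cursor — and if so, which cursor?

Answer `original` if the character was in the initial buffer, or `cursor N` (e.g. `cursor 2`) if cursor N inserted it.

After op 1 (delete): buffer="mi" (len 2), cursors c1@0 c2@1 c3@2, authorship ..
After op 2 (insert('q')): buffer="qmqiq" (len 5), cursors c1@1 c2@3 c3@5, authorship 1.2.3
After op 3 (delete): buffer="mi" (len 2), cursors c1@0 c2@1 c3@2, authorship ..
After op 4 (delete): buffer="" (len 0), cursors c1@0 c2@0 c3@0, authorship 
After op 5 (insert('c')): buffer="ccc" (len 3), cursors c1@3 c2@3 c3@3, authorship 123
Authorship (.=original, N=cursor N): 1 2 3
Index 2: author = 3

Answer: cursor 3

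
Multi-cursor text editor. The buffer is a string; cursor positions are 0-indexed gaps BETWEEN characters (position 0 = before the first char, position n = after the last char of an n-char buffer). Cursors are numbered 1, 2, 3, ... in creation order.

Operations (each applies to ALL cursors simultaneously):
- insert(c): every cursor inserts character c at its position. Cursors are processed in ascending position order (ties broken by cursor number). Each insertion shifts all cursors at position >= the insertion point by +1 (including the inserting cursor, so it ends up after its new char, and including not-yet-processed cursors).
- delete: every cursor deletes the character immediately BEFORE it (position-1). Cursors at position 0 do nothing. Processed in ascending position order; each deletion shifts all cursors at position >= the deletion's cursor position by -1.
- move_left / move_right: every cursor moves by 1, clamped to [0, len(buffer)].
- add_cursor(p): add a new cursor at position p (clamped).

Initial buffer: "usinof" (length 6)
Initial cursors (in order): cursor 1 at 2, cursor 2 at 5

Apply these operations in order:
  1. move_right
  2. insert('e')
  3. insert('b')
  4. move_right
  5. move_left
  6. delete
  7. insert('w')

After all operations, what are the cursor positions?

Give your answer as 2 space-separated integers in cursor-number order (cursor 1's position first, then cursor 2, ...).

After op 1 (move_right): buffer="usinof" (len 6), cursors c1@3 c2@6, authorship ......
After op 2 (insert('e')): buffer="usienofe" (len 8), cursors c1@4 c2@8, authorship ...1...2
After op 3 (insert('b')): buffer="usiebnofeb" (len 10), cursors c1@5 c2@10, authorship ...11...22
After op 4 (move_right): buffer="usiebnofeb" (len 10), cursors c1@6 c2@10, authorship ...11...22
After op 5 (move_left): buffer="usiebnofeb" (len 10), cursors c1@5 c2@9, authorship ...11...22
After op 6 (delete): buffer="usienofb" (len 8), cursors c1@4 c2@7, authorship ...1...2
After op 7 (insert('w')): buffer="usiewnofwb" (len 10), cursors c1@5 c2@9, authorship ...11...22

Answer: 5 9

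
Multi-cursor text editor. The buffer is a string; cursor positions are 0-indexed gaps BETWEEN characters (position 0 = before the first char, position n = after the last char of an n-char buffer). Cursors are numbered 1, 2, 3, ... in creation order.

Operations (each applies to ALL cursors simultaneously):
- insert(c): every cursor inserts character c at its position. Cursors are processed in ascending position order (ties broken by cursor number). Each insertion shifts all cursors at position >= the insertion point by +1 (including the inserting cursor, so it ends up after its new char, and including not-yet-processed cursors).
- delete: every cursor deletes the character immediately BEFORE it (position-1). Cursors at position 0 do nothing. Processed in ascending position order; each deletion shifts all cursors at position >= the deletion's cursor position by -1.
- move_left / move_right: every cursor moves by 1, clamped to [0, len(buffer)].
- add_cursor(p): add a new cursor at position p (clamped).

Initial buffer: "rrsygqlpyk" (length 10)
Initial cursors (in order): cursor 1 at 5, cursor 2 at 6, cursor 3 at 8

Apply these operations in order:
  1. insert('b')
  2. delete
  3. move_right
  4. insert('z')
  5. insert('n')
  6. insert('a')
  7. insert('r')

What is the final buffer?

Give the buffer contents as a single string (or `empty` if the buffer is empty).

Answer: rrsygqznarlznarpyznark

Derivation:
After op 1 (insert('b')): buffer="rrsygbqblpbyk" (len 13), cursors c1@6 c2@8 c3@11, authorship .....1.2..3..
After op 2 (delete): buffer="rrsygqlpyk" (len 10), cursors c1@5 c2@6 c3@8, authorship ..........
After op 3 (move_right): buffer="rrsygqlpyk" (len 10), cursors c1@6 c2@7 c3@9, authorship ..........
After op 4 (insert('z')): buffer="rrsygqzlzpyzk" (len 13), cursors c1@7 c2@9 c3@12, authorship ......1.2..3.
After op 5 (insert('n')): buffer="rrsygqznlznpyznk" (len 16), cursors c1@8 c2@11 c3@15, authorship ......11.22..33.
After op 6 (insert('a')): buffer="rrsygqznalznapyznak" (len 19), cursors c1@9 c2@13 c3@18, authorship ......111.222..333.
After op 7 (insert('r')): buffer="rrsygqznarlznarpyznark" (len 22), cursors c1@10 c2@15 c3@21, authorship ......1111.2222..3333.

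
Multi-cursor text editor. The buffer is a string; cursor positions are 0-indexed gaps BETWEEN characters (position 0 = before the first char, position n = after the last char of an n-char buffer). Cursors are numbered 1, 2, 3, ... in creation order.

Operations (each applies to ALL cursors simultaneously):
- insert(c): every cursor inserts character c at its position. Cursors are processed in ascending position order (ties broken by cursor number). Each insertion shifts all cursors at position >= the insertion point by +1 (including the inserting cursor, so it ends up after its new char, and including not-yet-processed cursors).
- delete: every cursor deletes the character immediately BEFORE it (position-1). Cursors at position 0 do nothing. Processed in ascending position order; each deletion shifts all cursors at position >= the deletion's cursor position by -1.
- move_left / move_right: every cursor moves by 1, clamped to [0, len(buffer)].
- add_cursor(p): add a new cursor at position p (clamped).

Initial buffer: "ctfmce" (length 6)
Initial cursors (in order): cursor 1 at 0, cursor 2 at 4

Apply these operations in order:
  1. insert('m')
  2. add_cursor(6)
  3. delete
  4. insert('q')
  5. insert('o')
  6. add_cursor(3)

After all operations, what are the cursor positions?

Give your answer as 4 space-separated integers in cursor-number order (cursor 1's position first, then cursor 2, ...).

Answer: 2 9 9 3

Derivation:
After op 1 (insert('m')): buffer="mctfmmce" (len 8), cursors c1@1 c2@6, authorship 1....2..
After op 2 (add_cursor(6)): buffer="mctfmmce" (len 8), cursors c1@1 c2@6 c3@6, authorship 1....2..
After op 3 (delete): buffer="ctfce" (len 5), cursors c1@0 c2@3 c3@3, authorship .....
After op 4 (insert('q')): buffer="qctfqqce" (len 8), cursors c1@1 c2@6 c3@6, authorship 1...23..
After op 5 (insert('o')): buffer="qoctfqqooce" (len 11), cursors c1@2 c2@9 c3@9, authorship 11...2323..
After op 6 (add_cursor(3)): buffer="qoctfqqooce" (len 11), cursors c1@2 c4@3 c2@9 c3@9, authorship 11...2323..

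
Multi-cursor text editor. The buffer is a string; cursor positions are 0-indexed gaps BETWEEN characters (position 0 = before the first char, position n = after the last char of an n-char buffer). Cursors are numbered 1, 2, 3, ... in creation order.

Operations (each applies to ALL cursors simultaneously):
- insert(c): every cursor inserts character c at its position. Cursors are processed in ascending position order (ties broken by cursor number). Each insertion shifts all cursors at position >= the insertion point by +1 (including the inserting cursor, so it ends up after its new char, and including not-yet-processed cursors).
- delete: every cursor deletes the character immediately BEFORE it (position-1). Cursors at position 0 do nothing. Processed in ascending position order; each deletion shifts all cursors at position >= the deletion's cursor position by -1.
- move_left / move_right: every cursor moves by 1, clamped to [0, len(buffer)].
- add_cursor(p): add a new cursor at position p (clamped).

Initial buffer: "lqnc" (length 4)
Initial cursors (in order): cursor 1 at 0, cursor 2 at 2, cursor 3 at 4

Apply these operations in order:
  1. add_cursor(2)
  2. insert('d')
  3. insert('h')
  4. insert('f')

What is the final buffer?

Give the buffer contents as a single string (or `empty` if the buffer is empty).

Answer: dhflqddhhffncdhf

Derivation:
After op 1 (add_cursor(2)): buffer="lqnc" (len 4), cursors c1@0 c2@2 c4@2 c3@4, authorship ....
After op 2 (insert('d')): buffer="dlqddncd" (len 8), cursors c1@1 c2@5 c4@5 c3@8, authorship 1..24..3
After op 3 (insert('h')): buffer="dhlqddhhncdh" (len 12), cursors c1@2 c2@8 c4@8 c3@12, authorship 11..2424..33
After op 4 (insert('f')): buffer="dhflqddhhffncdhf" (len 16), cursors c1@3 c2@11 c4@11 c3@16, authorship 111..242424..333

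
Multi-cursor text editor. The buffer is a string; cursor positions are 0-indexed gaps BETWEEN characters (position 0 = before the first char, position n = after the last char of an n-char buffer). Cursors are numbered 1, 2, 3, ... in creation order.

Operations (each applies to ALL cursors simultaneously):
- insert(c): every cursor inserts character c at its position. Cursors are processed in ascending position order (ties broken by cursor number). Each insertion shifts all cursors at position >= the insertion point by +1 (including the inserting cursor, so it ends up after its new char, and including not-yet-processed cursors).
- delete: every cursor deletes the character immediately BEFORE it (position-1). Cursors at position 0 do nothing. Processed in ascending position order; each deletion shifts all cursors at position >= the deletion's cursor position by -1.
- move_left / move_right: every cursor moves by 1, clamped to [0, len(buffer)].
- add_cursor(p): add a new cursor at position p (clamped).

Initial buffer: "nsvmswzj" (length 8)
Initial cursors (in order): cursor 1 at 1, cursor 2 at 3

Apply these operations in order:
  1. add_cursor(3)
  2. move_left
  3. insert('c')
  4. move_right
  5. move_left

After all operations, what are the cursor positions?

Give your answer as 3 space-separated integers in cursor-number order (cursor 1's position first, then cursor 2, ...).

After op 1 (add_cursor(3)): buffer="nsvmswzj" (len 8), cursors c1@1 c2@3 c3@3, authorship ........
After op 2 (move_left): buffer="nsvmswzj" (len 8), cursors c1@0 c2@2 c3@2, authorship ........
After op 3 (insert('c')): buffer="cnsccvmswzj" (len 11), cursors c1@1 c2@5 c3@5, authorship 1..23......
After op 4 (move_right): buffer="cnsccvmswzj" (len 11), cursors c1@2 c2@6 c3@6, authorship 1..23......
After op 5 (move_left): buffer="cnsccvmswzj" (len 11), cursors c1@1 c2@5 c3@5, authorship 1..23......

Answer: 1 5 5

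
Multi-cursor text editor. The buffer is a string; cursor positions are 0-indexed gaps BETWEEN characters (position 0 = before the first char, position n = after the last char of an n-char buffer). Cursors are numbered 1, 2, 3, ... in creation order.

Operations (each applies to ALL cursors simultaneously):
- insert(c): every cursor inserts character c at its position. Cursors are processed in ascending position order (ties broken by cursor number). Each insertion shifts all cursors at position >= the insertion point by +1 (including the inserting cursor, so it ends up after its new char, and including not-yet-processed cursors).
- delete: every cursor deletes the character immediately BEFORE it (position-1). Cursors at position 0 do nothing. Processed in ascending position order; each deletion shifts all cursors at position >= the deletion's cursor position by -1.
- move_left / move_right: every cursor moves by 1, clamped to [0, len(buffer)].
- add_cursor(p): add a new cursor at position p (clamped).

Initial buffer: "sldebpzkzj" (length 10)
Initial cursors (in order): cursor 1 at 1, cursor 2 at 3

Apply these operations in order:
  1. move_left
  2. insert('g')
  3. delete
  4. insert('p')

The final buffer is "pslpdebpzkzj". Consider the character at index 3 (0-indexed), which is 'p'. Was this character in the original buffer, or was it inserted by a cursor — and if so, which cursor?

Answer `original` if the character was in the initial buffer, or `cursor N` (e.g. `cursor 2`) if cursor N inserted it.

After op 1 (move_left): buffer="sldebpzkzj" (len 10), cursors c1@0 c2@2, authorship ..........
After op 2 (insert('g')): buffer="gslgdebpzkzj" (len 12), cursors c1@1 c2@4, authorship 1..2........
After op 3 (delete): buffer="sldebpzkzj" (len 10), cursors c1@0 c2@2, authorship ..........
After op 4 (insert('p')): buffer="pslpdebpzkzj" (len 12), cursors c1@1 c2@4, authorship 1..2........
Authorship (.=original, N=cursor N): 1 . . 2 . . . . . . . .
Index 3: author = 2

Answer: cursor 2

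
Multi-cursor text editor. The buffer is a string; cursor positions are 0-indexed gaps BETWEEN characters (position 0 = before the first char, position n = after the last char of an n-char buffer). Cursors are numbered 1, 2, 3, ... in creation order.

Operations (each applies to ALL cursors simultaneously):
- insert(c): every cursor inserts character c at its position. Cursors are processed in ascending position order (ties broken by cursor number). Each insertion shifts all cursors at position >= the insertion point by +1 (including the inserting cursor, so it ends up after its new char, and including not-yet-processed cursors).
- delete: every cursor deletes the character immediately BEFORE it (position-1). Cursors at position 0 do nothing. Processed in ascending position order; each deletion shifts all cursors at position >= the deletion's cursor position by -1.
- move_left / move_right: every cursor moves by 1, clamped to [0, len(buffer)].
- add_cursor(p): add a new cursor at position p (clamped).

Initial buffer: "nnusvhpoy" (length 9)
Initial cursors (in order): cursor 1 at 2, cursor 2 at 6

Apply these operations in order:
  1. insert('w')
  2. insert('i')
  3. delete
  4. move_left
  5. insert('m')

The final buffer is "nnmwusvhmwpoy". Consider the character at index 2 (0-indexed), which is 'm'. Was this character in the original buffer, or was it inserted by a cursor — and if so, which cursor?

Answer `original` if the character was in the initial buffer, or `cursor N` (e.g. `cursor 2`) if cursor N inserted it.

Answer: cursor 1

Derivation:
After op 1 (insert('w')): buffer="nnwusvhwpoy" (len 11), cursors c1@3 c2@8, authorship ..1....2...
After op 2 (insert('i')): buffer="nnwiusvhwipoy" (len 13), cursors c1@4 c2@10, authorship ..11....22...
After op 3 (delete): buffer="nnwusvhwpoy" (len 11), cursors c1@3 c2@8, authorship ..1....2...
After op 4 (move_left): buffer="nnwusvhwpoy" (len 11), cursors c1@2 c2@7, authorship ..1....2...
After op 5 (insert('m')): buffer="nnmwusvhmwpoy" (len 13), cursors c1@3 c2@9, authorship ..11....22...
Authorship (.=original, N=cursor N): . . 1 1 . . . . 2 2 . . .
Index 2: author = 1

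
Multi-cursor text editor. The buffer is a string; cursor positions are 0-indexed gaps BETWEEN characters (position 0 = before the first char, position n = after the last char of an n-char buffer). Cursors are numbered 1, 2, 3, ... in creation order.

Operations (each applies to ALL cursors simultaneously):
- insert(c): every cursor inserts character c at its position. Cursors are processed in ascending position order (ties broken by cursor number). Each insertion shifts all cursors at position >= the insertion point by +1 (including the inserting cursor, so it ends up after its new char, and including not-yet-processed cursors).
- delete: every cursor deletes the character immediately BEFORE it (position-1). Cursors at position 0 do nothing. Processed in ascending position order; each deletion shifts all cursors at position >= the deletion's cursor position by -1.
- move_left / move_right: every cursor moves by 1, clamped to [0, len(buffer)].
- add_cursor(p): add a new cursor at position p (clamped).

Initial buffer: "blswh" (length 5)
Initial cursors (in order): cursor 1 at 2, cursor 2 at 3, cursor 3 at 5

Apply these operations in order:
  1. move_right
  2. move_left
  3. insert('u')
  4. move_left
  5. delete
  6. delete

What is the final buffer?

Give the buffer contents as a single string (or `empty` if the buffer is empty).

Answer: uh

Derivation:
After op 1 (move_right): buffer="blswh" (len 5), cursors c1@3 c2@4 c3@5, authorship .....
After op 2 (move_left): buffer="blswh" (len 5), cursors c1@2 c2@3 c3@4, authorship .....
After op 3 (insert('u')): buffer="blusuwuh" (len 8), cursors c1@3 c2@5 c3@7, authorship ..1.2.3.
After op 4 (move_left): buffer="blusuwuh" (len 8), cursors c1@2 c2@4 c3@6, authorship ..1.2.3.
After op 5 (delete): buffer="buuuh" (len 5), cursors c1@1 c2@2 c3@3, authorship .123.
After op 6 (delete): buffer="uh" (len 2), cursors c1@0 c2@0 c3@0, authorship 3.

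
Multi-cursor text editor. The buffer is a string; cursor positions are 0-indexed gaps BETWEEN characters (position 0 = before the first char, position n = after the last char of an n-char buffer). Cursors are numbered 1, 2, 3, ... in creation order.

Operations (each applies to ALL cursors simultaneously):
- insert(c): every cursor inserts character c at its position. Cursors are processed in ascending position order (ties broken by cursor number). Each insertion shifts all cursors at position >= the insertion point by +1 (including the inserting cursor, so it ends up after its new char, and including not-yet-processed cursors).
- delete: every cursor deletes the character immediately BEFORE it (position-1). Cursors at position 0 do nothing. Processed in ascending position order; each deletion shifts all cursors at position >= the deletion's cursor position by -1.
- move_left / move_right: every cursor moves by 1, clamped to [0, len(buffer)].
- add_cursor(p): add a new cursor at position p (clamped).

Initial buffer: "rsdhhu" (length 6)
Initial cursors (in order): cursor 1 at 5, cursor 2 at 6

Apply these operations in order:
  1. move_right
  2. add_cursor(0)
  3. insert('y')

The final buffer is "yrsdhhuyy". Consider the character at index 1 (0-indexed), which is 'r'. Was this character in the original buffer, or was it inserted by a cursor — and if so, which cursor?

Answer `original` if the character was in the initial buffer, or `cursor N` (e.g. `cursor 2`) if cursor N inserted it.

Answer: original

Derivation:
After op 1 (move_right): buffer="rsdhhu" (len 6), cursors c1@6 c2@6, authorship ......
After op 2 (add_cursor(0)): buffer="rsdhhu" (len 6), cursors c3@0 c1@6 c2@6, authorship ......
After op 3 (insert('y')): buffer="yrsdhhuyy" (len 9), cursors c3@1 c1@9 c2@9, authorship 3......12
Authorship (.=original, N=cursor N): 3 . . . . . . 1 2
Index 1: author = original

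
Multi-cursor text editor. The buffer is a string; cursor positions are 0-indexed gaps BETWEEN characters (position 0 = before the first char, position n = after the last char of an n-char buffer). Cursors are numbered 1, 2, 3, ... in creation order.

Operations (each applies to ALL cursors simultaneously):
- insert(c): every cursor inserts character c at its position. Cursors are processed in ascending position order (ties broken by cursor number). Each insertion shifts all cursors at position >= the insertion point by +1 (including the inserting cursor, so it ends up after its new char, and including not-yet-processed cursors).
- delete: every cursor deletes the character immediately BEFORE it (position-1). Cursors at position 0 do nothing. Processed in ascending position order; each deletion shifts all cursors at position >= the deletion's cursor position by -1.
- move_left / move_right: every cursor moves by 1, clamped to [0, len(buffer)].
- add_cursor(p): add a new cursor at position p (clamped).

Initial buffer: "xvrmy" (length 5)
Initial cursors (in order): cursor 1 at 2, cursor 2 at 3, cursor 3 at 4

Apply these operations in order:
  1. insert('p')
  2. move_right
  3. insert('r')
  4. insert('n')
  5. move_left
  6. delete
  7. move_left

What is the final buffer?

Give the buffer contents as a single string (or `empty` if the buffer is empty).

After op 1 (insert('p')): buffer="xvprpmpy" (len 8), cursors c1@3 c2@5 c3@7, authorship ..1.2.3.
After op 2 (move_right): buffer="xvprpmpy" (len 8), cursors c1@4 c2@6 c3@8, authorship ..1.2.3.
After op 3 (insert('r')): buffer="xvprrpmrpyr" (len 11), cursors c1@5 c2@8 c3@11, authorship ..1.12.23.3
After op 4 (insert('n')): buffer="xvprrnpmrnpyrn" (len 14), cursors c1@6 c2@10 c3@14, authorship ..1.112.223.33
After op 5 (move_left): buffer="xvprrnpmrnpyrn" (len 14), cursors c1@5 c2@9 c3@13, authorship ..1.112.223.33
After op 6 (delete): buffer="xvprnpmnpyn" (len 11), cursors c1@4 c2@7 c3@10, authorship ..1.12.23.3
After op 7 (move_left): buffer="xvprnpmnpyn" (len 11), cursors c1@3 c2@6 c3@9, authorship ..1.12.23.3

Answer: xvprnpmnpyn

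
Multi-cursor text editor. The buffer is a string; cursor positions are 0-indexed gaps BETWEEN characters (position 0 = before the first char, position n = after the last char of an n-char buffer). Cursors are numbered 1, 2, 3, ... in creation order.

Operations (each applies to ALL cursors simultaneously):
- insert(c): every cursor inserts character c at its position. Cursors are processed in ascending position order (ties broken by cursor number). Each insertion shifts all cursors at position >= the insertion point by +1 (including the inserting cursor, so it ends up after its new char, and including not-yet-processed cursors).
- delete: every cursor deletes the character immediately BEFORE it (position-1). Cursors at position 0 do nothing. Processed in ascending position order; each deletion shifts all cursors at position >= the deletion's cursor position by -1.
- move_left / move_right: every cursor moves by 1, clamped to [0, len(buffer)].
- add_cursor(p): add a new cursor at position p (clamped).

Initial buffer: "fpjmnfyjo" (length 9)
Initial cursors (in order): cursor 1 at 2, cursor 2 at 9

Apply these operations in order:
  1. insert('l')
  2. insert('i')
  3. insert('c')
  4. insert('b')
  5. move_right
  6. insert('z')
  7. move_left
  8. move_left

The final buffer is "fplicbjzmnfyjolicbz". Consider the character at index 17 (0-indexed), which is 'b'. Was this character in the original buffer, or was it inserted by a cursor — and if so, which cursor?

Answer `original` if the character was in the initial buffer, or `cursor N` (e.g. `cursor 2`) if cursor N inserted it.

Answer: cursor 2

Derivation:
After op 1 (insert('l')): buffer="fpljmnfyjol" (len 11), cursors c1@3 c2@11, authorship ..1.......2
After op 2 (insert('i')): buffer="fplijmnfyjoli" (len 13), cursors c1@4 c2@13, authorship ..11.......22
After op 3 (insert('c')): buffer="fplicjmnfyjolic" (len 15), cursors c1@5 c2@15, authorship ..111.......222
After op 4 (insert('b')): buffer="fplicbjmnfyjolicb" (len 17), cursors c1@6 c2@17, authorship ..1111.......2222
After op 5 (move_right): buffer="fplicbjmnfyjolicb" (len 17), cursors c1@7 c2@17, authorship ..1111.......2222
After op 6 (insert('z')): buffer="fplicbjzmnfyjolicbz" (len 19), cursors c1@8 c2@19, authorship ..1111.1......22222
After op 7 (move_left): buffer="fplicbjzmnfyjolicbz" (len 19), cursors c1@7 c2@18, authorship ..1111.1......22222
After op 8 (move_left): buffer="fplicbjzmnfyjolicbz" (len 19), cursors c1@6 c2@17, authorship ..1111.1......22222
Authorship (.=original, N=cursor N): . . 1 1 1 1 . 1 . . . . . . 2 2 2 2 2
Index 17: author = 2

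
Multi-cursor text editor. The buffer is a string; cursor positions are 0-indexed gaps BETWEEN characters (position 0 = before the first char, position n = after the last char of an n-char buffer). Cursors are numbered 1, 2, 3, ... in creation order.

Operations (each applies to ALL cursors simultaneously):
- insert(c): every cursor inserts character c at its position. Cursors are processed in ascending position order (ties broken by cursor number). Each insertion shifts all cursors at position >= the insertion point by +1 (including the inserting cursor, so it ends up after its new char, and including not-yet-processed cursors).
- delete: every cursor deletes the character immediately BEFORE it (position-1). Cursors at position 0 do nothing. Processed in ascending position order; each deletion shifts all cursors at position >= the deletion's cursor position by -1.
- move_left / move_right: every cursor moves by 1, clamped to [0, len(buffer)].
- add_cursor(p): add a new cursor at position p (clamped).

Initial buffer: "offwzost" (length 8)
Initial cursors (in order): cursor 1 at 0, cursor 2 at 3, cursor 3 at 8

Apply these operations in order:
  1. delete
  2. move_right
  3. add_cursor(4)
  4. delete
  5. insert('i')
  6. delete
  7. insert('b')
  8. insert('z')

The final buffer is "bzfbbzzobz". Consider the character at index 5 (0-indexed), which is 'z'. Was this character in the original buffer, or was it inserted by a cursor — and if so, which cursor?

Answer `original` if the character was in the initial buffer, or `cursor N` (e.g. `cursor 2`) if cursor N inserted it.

After op 1 (delete): buffer="ofwzos" (len 6), cursors c1@0 c2@2 c3@6, authorship ......
After op 2 (move_right): buffer="ofwzos" (len 6), cursors c1@1 c2@3 c3@6, authorship ......
After op 3 (add_cursor(4)): buffer="ofwzos" (len 6), cursors c1@1 c2@3 c4@4 c3@6, authorship ......
After op 4 (delete): buffer="fo" (len 2), cursors c1@0 c2@1 c4@1 c3@2, authorship ..
After op 5 (insert('i')): buffer="ifiioi" (len 6), cursors c1@1 c2@4 c4@4 c3@6, authorship 1.24.3
After op 6 (delete): buffer="fo" (len 2), cursors c1@0 c2@1 c4@1 c3@2, authorship ..
After op 7 (insert('b')): buffer="bfbbob" (len 6), cursors c1@1 c2@4 c4@4 c3@6, authorship 1.24.3
After op 8 (insert('z')): buffer="bzfbbzzobz" (len 10), cursors c1@2 c2@7 c4@7 c3@10, authorship 11.2424.33
Authorship (.=original, N=cursor N): 1 1 . 2 4 2 4 . 3 3
Index 5: author = 2

Answer: cursor 2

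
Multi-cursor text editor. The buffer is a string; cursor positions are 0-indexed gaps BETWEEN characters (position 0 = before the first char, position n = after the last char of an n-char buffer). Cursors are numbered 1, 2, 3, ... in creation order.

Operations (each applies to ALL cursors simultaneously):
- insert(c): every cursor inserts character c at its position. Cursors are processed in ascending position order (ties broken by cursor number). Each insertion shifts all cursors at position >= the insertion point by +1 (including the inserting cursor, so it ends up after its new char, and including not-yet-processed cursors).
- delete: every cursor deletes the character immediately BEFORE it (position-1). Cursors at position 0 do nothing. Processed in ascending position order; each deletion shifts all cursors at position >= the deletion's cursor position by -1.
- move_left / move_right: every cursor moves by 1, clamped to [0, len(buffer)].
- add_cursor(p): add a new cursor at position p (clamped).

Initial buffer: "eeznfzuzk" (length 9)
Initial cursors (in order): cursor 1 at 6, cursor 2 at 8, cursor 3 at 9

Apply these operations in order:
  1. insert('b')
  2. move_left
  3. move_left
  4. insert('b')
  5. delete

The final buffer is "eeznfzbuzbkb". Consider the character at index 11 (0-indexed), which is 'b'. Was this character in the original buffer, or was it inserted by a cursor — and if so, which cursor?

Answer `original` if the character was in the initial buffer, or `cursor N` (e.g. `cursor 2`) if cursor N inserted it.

After op 1 (insert('b')): buffer="eeznfzbuzbkb" (len 12), cursors c1@7 c2@10 c3@12, authorship ......1..2.3
After op 2 (move_left): buffer="eeznfzbuzbkb" (len 12), cursors c1@6 c2@9 c3@11, authorship ......1..2.3
After op 3 (move_left): buffer="eeznfzbuzbkb" (len 12), cursors c1@5 c2@8 c3@10, authorship ......1..2.3
After op 4 (insert('b')): buffer="eeznfbzbubzbbkb" (len 15), cursors c1@6 c2@10 c3@13, authorship .....1.1.2.23.3
After op 5 (delete): buffer="eeznfzbuzbkb" (len 12), cursors c1@5 c2@8 c3@10, authorship ......1..2.3
Authorship (.=original, N=cursor N): . . . . . . 1 . . 2 . 3
Index 11: author = 3

Answer: cursor 3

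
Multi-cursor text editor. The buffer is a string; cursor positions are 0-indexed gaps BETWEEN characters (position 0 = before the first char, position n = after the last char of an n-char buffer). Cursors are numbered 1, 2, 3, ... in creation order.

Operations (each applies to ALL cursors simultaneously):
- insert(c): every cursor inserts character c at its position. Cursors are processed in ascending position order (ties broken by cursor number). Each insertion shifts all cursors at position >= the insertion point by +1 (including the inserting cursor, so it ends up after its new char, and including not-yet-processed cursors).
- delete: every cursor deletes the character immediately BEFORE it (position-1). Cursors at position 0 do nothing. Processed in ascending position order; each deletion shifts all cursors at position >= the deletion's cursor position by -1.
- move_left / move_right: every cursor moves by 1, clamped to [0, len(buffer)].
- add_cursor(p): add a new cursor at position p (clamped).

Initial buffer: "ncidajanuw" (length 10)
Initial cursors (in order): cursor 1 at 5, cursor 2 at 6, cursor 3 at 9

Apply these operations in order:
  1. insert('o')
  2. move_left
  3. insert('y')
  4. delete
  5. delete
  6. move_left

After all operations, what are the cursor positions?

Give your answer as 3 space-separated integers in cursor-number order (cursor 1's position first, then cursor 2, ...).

After op 1 (insert('o')): buffer="ncidaojoanuow" (len 13), cursors c1@6 c2@8 c3@12, authorship .....1.2...3.
After op 2 (move_left): buffer="ncidaojoanuow" (len 13), cursors c1@5 c2@7 c3@11, authorship .....1.2...3.
After op 3 (insert('y')): buffer="ncidayojyoanuyow" (len 16), cursors c1@6 c2@9 c3@14, authorship .....11.22...33.
After op 4 (delete): buffer="ncidaojoanuow" (len 13), cursors c1@5 c2@7 c3@11, authorship .....1.2...3.
After op 5 (delete): buffer="ncidooanow" (len 10), cursors c1@4 c2@5 c3@8, authorship ....12..3.
After op 6 (move_left): buffer="ncidooanow" (len 10), cursors c1@3 c2@4 c3@7, authorship ....12..3.

Answer: 3 4 7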